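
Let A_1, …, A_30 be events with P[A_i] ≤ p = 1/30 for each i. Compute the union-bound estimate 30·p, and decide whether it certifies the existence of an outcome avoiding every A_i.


Union bound: P[∪_{i=1}^{30} A_i] ≤ Σ_i P[A_i] ≤ 30·p = 30·(1/30) = 1.
Numerically: 1 ≈ 1.0000000.
Is 1 < 1? NO.
Since the bound 1 is ≥ 1, the union bound is uninformative here; it does NOT by itself certify existence.

30·p = 1 ≈ 1.0000000; existence NOT certified by the union bound.


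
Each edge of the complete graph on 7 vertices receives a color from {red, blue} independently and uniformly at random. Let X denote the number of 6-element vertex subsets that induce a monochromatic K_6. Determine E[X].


Let X = Σ_S X_S over the C(7, 6) = 7 subsets S of size 6, where X_S = 1 if the K_6 on S is monochromatic.
For a fixed S, the K_6 on S has C(6, 2) = 15 edges. P[all 15 edges red] = (1/2)^15, and likewise for blue, so P[monochromatic] = 2·(1/2)^15 = 2^{1 − 15} = 1/16384.
Summing: E[X] = C(7, 6) · 2^{1 − 15} = 7 · 1/16384 = 7/16384.
Numerically: E[X] ≈ 0.0004.

E[X] = C(7,6)·2^(1−C(6,2)) = 7/16384 ≈ 0.0004.


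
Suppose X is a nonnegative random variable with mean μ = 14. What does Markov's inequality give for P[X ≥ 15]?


μ = E[X] = 14, a = 15.
Markov: P[X ≥ 15] ≤ μ/a = (14)/15 = 14/15.
Numerically: ≈ 0.93333.
(Since a = 15 > μ = 14.00000, the bound 14/15 is < 1 and informative.)

P[X ≥ 15] ≤ 14/15 ≈ 0.93333.


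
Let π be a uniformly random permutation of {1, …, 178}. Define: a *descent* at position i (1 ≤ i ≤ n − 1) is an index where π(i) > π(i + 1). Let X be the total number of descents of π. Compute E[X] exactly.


Write X = Σ X_I over i = 1, …, 177, with X_I the indicator of one descent.
There are 177 indicators.
For each fixed i, the pair (π(i), π(i+1)) is a uniformly random ordered pair of distinct values from {1, …, 178}; by symmetry P[π(i) > π(i+1)] = 1/2.
By linearity: E[X] = 177 · (1/2) = (178 − 1) · (1/2) = 177/2 ≈ 88.50000.

E[X] = 177/2 = 88.50000.


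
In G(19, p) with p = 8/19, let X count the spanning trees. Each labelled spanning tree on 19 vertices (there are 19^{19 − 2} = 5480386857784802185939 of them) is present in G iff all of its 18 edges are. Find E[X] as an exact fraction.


K_19 has 19^{19 − 2} = 5480386857784802185939 labelled spanning trees.
For each such spanning tree H, let X_H = 1 if all 18 edges of H are present in G. Then P[X_H = 1] = p^{18} = (8/19)^{18} = 18014398509481984/104127350297911241532841.
Summing the indicators: E[X] = Σ_H E[X_H] = 5480386857784802185939 · p^{18} = 5480386857784802185939 · 18014398509481984/104127350297911241532841 = 18014398509481984/19.
Numerically: E[X] ≈ 9.4813e+14.

E[X] = 5480386857784802185939 · (8/19)^{18} = 18014398509481984/19 ≈ 9.4813e+14.


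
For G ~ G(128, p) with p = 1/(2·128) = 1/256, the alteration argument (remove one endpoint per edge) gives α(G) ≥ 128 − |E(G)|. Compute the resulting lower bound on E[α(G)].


E[|E(G)|] = C(128, 2)·p = 8128 · (1/256) = 127/4.
E[α(G)] ≥ n − E[|E(G)|] = 128 − 127/4 = 385/4.
Numerically: ≈ 96.250000.
(This is only a lower bound; the true E[α(G)] may be larger.)

E[α(G)] ≥ 385/4 ≈ 96.250000.


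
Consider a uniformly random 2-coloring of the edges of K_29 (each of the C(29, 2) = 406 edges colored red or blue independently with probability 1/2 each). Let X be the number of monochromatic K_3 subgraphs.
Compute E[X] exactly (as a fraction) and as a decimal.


Let X = Σ_S X_S over the C(29, 3) = 3654 subsets S of size 3, where X_S = 1 if the K_3 on S is monochromatic.
For a fixed S, the K_3 on S has C(3, 2) = 3 edges. P[all 3 edges red] = (1/2)^3, and likewise for blue, so P[monochromatic] = 2·(1/2)^3 = 2^{1 − 3} = 1/4.
By linearity of expectation: E[X] = C(29, 3) · 2^{1 − 3} = 3654 · 1/4 = 1827/2.
Numerically: E[X] ≈ 913.500000.

E[X] = C(29,3)·2^(1−C(3,2)) = 1827/2 ≈ 913.500000.


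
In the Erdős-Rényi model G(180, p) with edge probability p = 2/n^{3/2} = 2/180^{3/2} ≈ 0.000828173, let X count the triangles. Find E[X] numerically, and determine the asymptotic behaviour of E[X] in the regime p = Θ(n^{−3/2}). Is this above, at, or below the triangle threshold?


Number of potential triangles: C(180, 3) = 955860.
Each occurs with probability p³ ≈ (0.000828173)³ ≈ 5.68020113e-10.
By linearity: E[X] = C(180, 3)·p³ ≈ 955860 · 5.68020113e-10 ≈ 0.000543.
Since α = 3/2 > 1, p = c/n^{3/2} = o(1/n) is below the triangle threshold p ~ 1/n. Asymptotically E[X] ~ (c³/6)·n^{3(1−α)} = (2³/6)·n^{-1.5} → 0, so by Markov's inequality G has no triangles w.h.p.

E[X] ≈ 0.000543; in regime p = Θ(1/n^{3/2}) E[X] tends to 0 (below the triangle threshold p ~ 1/n).


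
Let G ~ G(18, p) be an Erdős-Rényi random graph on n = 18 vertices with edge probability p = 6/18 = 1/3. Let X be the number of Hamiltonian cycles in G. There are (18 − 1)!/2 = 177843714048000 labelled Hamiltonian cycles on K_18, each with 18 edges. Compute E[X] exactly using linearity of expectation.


K_18 has (18 − 1)!/2 = 177843714048000 labelled Hamiltonian cycles.
For each such Hamiltonian cycle H, let X_H = 1 if all 18 edges of H are present in G. Then P[X_H = 1] = p^{18} = (1/3)^{18} = 1/387420489.
Summing the indicators: E[X] = Σ_H E[X_H] = 177843714048000 · p^{18} = 177843714048000 · 1/387420489 = 243955712000/531441.
Numerically: E[X] ≈ 4.59e+05.

E[X] = 177843714048000 · (1/3)^{18} = 243955712000/531441 ≈ 4.59e+05.


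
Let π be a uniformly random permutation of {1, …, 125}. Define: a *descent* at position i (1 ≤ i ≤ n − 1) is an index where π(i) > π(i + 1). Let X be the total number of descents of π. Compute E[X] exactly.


Write X = Σ X_I over i = 1, …, 124, with X_I the indicator of one descent.
There are 124 indicators.
For each fixed i, the pair (π(i), π(i+1)) is a uniformly random ordered pair of distinct values from {1, …, 125}; by symmetry P[π(i) > π(i+1)] = 1/2.
By linearity: E[X] = 124 · (1/2) = (125 − 1) · (1/2) = 62 ≈ 62.000000.

E[X] = 62 = 62.000000.


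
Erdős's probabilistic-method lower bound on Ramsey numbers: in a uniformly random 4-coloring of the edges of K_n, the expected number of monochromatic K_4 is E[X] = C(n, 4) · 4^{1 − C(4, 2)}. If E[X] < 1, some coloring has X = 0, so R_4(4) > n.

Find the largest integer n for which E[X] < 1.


We need C(n, 4) · 4^{1 − 6} < 1, i.e. C(n, 4) < 4^{6 − 1} = 1024.
Check values of n near the boundary:
  n = 13: C(13, 4) = 715; 715 < 1024? YES
  n = 14: C(14, 4) = 1001; 1001 < 1024? YES
  n = 15: C(15, 4) = 1365; 1365 < 1024? NO
The largest n with C(n, 4) < 1024 is n = 14 (where E[X] = 1001/1024 ≈ 0.9775). Hence R_4(4) > 14, i.e. R_4(4) ≥ 15.

Largest n = 14; hence R_4(4) > 14.


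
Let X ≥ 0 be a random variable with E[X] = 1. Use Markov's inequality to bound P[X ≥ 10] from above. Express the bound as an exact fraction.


μ = E[X] = 1, a = 10.
Markov: P[X ≥ 10] ≤ μ/a = (1)/10 = 1/10.
Numerically: ≈ 0.1000.
(Since a = 10 > μ = 1.0000, the bound 1/10 is < 1 and informative.)

P[X ≥ 10] ≤ 1/10 ≈ 0.1000.


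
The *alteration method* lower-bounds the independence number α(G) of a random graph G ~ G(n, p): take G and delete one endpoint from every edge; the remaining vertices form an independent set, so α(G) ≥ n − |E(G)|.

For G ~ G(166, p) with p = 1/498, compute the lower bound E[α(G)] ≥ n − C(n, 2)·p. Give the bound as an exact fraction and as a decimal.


E[|E(G)|] = C(166, 2)·p = 13695 · (1/498) = 55/2.
E[α(G)] ≥ n − E[|E(G)|] = 166 − 55/2 = 277/2.
Numerically: ≈ 138.500.
(This is only a lower bound; the true E[α(G)] may be larger.)

E[α(G)] ≥ 277/2 ≈ 138.500.


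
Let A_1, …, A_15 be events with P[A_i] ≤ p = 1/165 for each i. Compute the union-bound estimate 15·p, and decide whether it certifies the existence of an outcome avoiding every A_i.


Union bound: P[∪_{i=1}^{15} A_i] ≤ Σ_i P[A_i] ≤ 15·p = 15·(1/165) = 1/11.
Numerically: 1/11 ≈ 0.0909091.
Is 1/11 < 1? YES.
Since P[∪ A_i] ≤ 1/11 < 1, the complement has P[∩ A_i^c] ≥ 1 − 1/11 = 10/11 > 0, so some outcome avoids every A_i.

15·p = 1/11 ≈ 0.0909091; existence CERTIFIED by the union bound.


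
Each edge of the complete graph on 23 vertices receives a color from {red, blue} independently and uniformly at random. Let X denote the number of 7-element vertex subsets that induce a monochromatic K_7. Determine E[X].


Let X = Σ_S X_S over the C(23, 7) = 245157 subsets S of size 7, where X_S = 1 if the K_7 on S is monochromatic.
For a fixed S, the K_7 on S has C(7, 2) = 21 edges. P[all 21 edges red] = (1/2)^21, and likewise for blue, so P[monochromatic] = 2·(1/2)^21 = 2^{1 − 21} = 1/1048576.
Summing: E[X] = C(23, 7) · 2^{1 − 21} = 245157 · 1/1048576 = 245157/1048576.
Numerically: E[X] ≈ 0.233800.

E[X] = C(23,7)·2^(1−C(7,2)) = 245157/1048576 ≈ 0.233800.


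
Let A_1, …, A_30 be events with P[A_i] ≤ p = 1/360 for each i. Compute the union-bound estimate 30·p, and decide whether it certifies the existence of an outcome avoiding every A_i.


Union bound: P[∪_{i=1}^{30} A_i] ≤ Σ_i P[A_i] ≤ 30·p = 30·(1/360) = 1/12.
Numerically: 1/12 ≈ 0.0833333.
Is 1/12 < 1? YES.
Since P[∪ A_i] ≤ 1/12 < 1, the complement has P[∩ A_i^c] ≥ 1 − 1/12 = 11/12 > 0, so some outcome avoids every A_i.

30·p = 1/12 ≈ 0.0833333; existence CERTIFIED by the union bound.


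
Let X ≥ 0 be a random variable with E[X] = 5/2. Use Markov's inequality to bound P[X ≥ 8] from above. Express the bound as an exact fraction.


μ = E[X] = 5/2, a = 8.
Markov: P[X ≥ 8] ≤ μ/a = (5/2)/8 = 5/16.
Numerically: ≈ 0.312500.
(Since a = 8 > μ = 2.500000, the bound 5/16 is < 1 and informative.)

P[X ≥ 8] ≤ 5/16 ≈ 0.312500.


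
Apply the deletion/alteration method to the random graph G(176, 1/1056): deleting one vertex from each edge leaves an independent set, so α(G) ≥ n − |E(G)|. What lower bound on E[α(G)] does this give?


E[|E(G)|] = C(176, 2)·p = 15400 · (1/1056) = 175/12.
E[α(G)] ≥ n − E[|E(G)|] = 176 − 175/12 = 1937/12.
Numerically: ≈ 161.417.
(This is only a lower bound; the true E[α(G)] may be larger.)

E[α(G)] ≥ 1937/12 ≈ 161.417.


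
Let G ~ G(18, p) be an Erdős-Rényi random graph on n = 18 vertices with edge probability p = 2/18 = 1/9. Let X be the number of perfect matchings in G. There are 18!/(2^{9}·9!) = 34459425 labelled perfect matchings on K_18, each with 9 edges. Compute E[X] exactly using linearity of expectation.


K_18 has 18!/(2^{9}·9!) = 34459425 labelled perfect matchings.
For each such perfect matching H, let X_H = 1 if all 9 edges of H are present in G. Then P[X_H = 1] = p^{9} = (1/9)^{9} = 1/387420489.
By linearity: E[X] = Σ_H E[X_H] = 34459425 · p^{9} = 34459425 · 1/387420489 = 425425/4782969.
Numerically: E[X] ≈ 0.08895.

E[X] = 34459425 · (1/9)^{9} = 425425/4782969 ≈ 0.08895.


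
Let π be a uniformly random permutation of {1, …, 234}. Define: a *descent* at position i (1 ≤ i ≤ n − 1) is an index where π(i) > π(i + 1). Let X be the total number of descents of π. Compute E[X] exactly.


Write X = Σ X_I over i = 1, …, 233, with X_I the indicator of one descent.
There are 233 indicators.
For each fixed i, the pair (π(i), π(i+1)) is a uniformly random ordered pair of distinct values from {1, …, 234}; by symmetry P[π(i) > π(i+1)] = 1/2.
By linearity: E[X] = 233 · (1/2) = (234 − 1) · (1/2) = 233/2 ≈ 116.500000.

E[X] = 233/2 = 116.500000.


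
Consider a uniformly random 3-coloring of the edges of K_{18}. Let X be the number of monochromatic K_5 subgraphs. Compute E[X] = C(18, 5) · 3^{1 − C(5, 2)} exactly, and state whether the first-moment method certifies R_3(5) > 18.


E[X] = C(18, 5) · 3^{1 − 10} = 8568 · 3^{−9} = 8568/19683.
As a reduced fraction: E[X] = 952/2187 ≈ 0.4352995.
Is E[X] < 1? YES.
Since E[X] < 1, there exists a 3-coloring of K_{18} with no monochromatic K_5; hence R_3(5) > 18.

E[X] = 952/2187 ≈ 0.4352995; E[X] < 1, so R_3(5) > 18.


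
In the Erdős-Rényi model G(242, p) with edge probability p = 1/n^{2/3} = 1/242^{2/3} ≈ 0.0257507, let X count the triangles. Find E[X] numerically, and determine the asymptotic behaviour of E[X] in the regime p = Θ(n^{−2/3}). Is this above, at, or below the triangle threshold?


Number of potential triangles: C(242, 3) = 2332880.
Each occurs with probability p³ ≈ (0.0257507)³ ≈ 1.70753364e-05.
By linearity: E[X] = C(242, 3)·p³ ≈ 2332880 · 1.70753364e-05 ≈ 39.834711.
Since α = 2/3 < 1, p = c/n^{2/3} ≫ 1/n is above the triangle threshold p ~ 1/n. Asymptotically E[X] ~ (c³/6)·n^{3(1−α)} = (1³/6)·n^{1} → ∞; triangles are abundant w.h.p.

E[X] ≈ 39.834711; in regime p = Θ(1/n^{2/3}) E[X] diverges (above the triangle threshold p ~ 1/n).


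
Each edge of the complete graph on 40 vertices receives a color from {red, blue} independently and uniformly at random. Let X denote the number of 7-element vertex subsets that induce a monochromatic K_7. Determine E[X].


Let X = Σ_S X_S over the C(40, 7) = 18643560 subsets S of size 7, where X_S = 1 if the K_7 on S is monochromatic.
For a fixed S, the K_7 on S has C(7, 2) = 21 edges. P[all 21 edges red] = (1/2)^21, and likewise for blue, so P[monochromatic] = 2·(1/2)^21 = 2^{1 − 21} = 1/1048576.
By linearity: E[X] = C(40, 7) · 2^{1 − 21} = 18643560 · 1/1048576 = 2330445/131072.
Numerically: E[X] ≈ 17.780.

E[X] = C(40,7)·2^(1−C(7,2)) = 2330445/131072 ≈ 17.780.


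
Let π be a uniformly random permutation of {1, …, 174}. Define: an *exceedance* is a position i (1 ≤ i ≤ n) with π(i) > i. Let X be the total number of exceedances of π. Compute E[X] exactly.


Write X = Σ_{i=1}^{174} X_i, where X_i = 1_{π(i) > i}.
For each fixed i, π(i) is uniform over {1, …, 174} (marginal of a uniform permutation), so P[π(i) > i] = (n − i)/n. Summing: Σ_{i=1}^{174} (n − i)/n = (0 + 1 + … + 173)/174 = 174(174 − 1)/(2·174) = (174 − 1)/2.
Hence E[X] = Σ_{i=1}^{174} (174 − i)/174 = 173/2 ≈ 86.500.

E[X] = 173/2 = 86.500.


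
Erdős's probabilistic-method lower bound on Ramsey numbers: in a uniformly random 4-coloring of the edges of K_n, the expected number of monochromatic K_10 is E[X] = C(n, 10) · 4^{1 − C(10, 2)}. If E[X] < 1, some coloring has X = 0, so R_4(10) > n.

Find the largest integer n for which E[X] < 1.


We need C(n, 10) · 4^{1 − 45} < 1, i.e. C(n, 10) < 4^{45 − 1} = 309485009821345068724781056.
Check values of n near the boundary:
  n = 2021: C(2021, 10) = 306347841644770462864800616; 306347841644770462864800616 < 309485009821345068724781056? YES
  n = 2022: C(2022, 10) = 307870445231474093395937796; 307870445231474093395937796 < 309485009821345068724781056? YES
  n = 2023: C(2023, 10) = 309399856285778485315440716; 309399856285778485315440716 < 309485009821345068724781056? YES
  n = 2024: C(2024, 10) = 310936101848269937576192656; 310936101848269937576192656 < 309485009821345068724781056? NO
The largest n with C(n, 10) < 309485009821345068724781056 is n = 2023 (where E[X] = 77349964071444621328860179/77371252455336267181195264 ≈ 1.000). Hence R_4(10) > 2023, i.e. R_4(10) ≥ 2024.

Largest n = 2023; hence R_4(10) > 2023.


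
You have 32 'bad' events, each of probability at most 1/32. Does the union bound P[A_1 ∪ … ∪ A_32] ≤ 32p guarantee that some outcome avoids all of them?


Union bound: P[∪_{i=1}^{32} A_i] ≤ Σ_i P[A_i] ≤ 32·p = 32·(1/32) = 1.
Numerically: 1 ≈ 1.000000.
Is 1 < 1? NO.
Since the bound 1 is ≥ 1, the union bound is uninformative here; it does NOT by itself certify existence.

32·p = 1 ≈ 1.000000; existence NOT certified by the union bound.


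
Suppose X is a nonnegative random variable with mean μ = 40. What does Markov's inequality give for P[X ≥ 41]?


μ = E[X] = 40, a = 41.
Markov: P[X ≥ 41] ≤ μ/a = (40)/41 = 40/41.
Numerically: ≈ 0.976.
(Since a = 41 > μ = 40.000, the bound 40/41 is < 1 and informative.)

P[X ≥ 41] ≤ 40/41 ≈ 0.976.


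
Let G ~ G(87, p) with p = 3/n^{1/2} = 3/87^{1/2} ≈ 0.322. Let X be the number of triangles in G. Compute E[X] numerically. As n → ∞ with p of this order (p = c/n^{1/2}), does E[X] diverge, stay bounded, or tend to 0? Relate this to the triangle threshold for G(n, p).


Number of potential triangles: C(87, 3) = 105995.
Each occurs with probability p³ ≈ (0.322)³ ≈ 3.32725e-02.
By linearity: E[X] = C(87, 3)·p³ ≈ 105995 · 3.32725e-02 ≈ 3526.714.
Since α = 1/2 < 1, p = c/n^{1/2} ≫ 1/n is above the triangle threshold p ~ 1/n. Asymptotically E[X] ~ (c³/6)·n^{3(1−α)} = (3³/6)·n^{1.5} → ∞; triangles are abundant w.h.p.

E[X] ≈ 3526.714; in regime p = Θ(1/n^{1/2}) E[X] diverges (above the triangle threshold p ~ 1/n).


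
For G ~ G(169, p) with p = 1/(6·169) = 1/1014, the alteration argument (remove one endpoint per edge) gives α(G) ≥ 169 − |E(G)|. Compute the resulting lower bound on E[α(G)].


E[|E(G)|] = C(169, 2)·p = 14196 · (1/1014) = 14.
E[α(G)] ≥ n − E[|E(G)|] = 169 − 14 = 155.
Numerically: ≈ 155.000000.
(This is only a lower bound; the true E[α(G)] may be larger.)

E[α(G)] ≥ 155 ≈ 155.000000.


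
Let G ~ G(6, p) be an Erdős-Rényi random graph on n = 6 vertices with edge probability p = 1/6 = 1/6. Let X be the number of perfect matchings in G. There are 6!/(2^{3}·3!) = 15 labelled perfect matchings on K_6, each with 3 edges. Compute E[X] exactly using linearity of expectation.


K_6 has 6!/(2^{3}·3!) = 15 labelled perfect matchings.
For each such perfect matching H, let X_H = 1 if all 3 edges of H are present in G. Then P[X_H = 1] = p^{3} = (1/6)^{3} = 1/216.
By linearity: E[X] = Σ_H E[X_H] = 15 · p^{3} = 15 · 1/216 = 5/72.
Numerically: E[X] ≈ 0.0694444.

E[X] = 15 · (1/6)^{3} = 5/72 ≈ 0.0694444.


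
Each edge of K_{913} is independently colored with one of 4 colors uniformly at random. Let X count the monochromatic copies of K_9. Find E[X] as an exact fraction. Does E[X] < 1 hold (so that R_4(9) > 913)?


E[X] = C(913, 9) · 4^{1 − 36} = 1167605542753639808390 · 4^{−35} = 1167605542753639808390/1180591620717411303424.
As a reduced fraction: E[X] = 583802771376819904195/590295810358705651712 ≈ 0.9890004.
Is E[X] < 1? YES.
Since E[X] < 1, there exists a 4-coloring of K_{913} with no monochromatic K_9; hence R_4(9) > 913.

E[X] = 583802771376819904195/590295810358705651712 ≈ 0.9890004; E[X] < 1, so R_4(9) > 913.


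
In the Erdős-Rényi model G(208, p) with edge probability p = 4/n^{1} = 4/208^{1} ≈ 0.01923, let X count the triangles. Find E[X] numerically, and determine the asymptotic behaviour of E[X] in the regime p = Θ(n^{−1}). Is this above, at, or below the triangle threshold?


Number of potential triangles: C(208, 3) = 1478256.
Each occurs with probability p³ ≈ (0.01923)³ ≈ 7.111971e-06.
By linearity: E[X] = C(208, 3)·p³ ≈ 1478256 · 7.111971e-06 ≈ 10.5133.
Here α = 1, so p = 4/n is exactly at the triangle threshold p ~ 1/n. Asymptotically E[X] → c³/6 = 4³/6 = 32/3 ≈ 10.6667, a bounded constant. In this regime the triangle count is asymptotically Poisson(c³/6).

E[X] ≈ 10.5133; in regime p = Θ(1/n^{1}) E[X] stays bounded (at the triangle threshold p ~ 1/n).


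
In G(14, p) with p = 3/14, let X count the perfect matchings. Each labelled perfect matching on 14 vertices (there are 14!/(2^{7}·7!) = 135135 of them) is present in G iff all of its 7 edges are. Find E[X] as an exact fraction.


K_14 has 14!/(2^{7}·7!) = 135135 labelled perfect matchings.
For each such perfect matching H, let X_H = 1 if all 7 edges of H are present in G. Then P[X_H = 1] = p^{7} = (3/14)^{7} = 2187/105413504.
Summing the indicators: E[X] = Σ_H E[X_H] = 135135 · p^{7} = 135135 · 2187/105413504 = 42220035/15059072.
Numerically: E[X] ≈ 2.80363.

E[X] = 135135 · (3/14)^{7} = 42220035/15059072 ≈ 2.80363.


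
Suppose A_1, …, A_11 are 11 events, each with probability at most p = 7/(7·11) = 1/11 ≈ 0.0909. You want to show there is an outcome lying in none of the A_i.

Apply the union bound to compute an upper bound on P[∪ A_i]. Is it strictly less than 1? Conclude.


Union bound: P[∪_{i=1}^{11} A_i] ≤ Σ_i P[A_i] ≤ 11·p = 11·(1/11) = 1.
Numerically: 1 ≈ 1.0000.
Is 1 < 1? NO.
Since the bound 1 is ≥ 1, the union bound is uninformative here; it does NOT by itself certify existence.

11·p = 1 ≈ 1.0000; existence NOT certified by the union bound.


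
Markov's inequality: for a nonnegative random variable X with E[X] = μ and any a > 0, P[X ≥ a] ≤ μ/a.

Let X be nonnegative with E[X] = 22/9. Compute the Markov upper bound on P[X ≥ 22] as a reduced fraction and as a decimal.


μ = E[X] = 22/9, a = 22.
Markov: P[X ≥ 22] ≤ μ/a = (22/9)/22 = 1/9.
Numerically: ≈ 0.11111.
(Since a = 22 > μ = 2.44444, the bound 1/9 is < 1 and informative.)

P[X ≥ 22] ≤ 1/9 ≈ 0.11111.


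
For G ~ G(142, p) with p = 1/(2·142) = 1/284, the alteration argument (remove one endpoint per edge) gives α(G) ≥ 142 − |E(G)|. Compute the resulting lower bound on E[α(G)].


E[|E(G)|] = C(142, 2)·p = 10011 · (1/284) = 141/4.
E[α(G)] ≥ n − E[|E(G)|] = 142 − 141/4 = 427/4.
Numerically: ≈ 106.7500.
(This is only a lower bound; the true E[α(G)] may be larger.)

E[α(G)] ≥ 427/4 ≈ 106.7500.


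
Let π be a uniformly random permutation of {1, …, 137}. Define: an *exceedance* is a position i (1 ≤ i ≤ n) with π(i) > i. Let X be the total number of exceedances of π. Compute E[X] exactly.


Write X = Σ_{i=1}^{137} X_i, where X_i = 1_{π(i) > i}.
For each fixed i, π(i) is uniform over {1, …, 137} (marginal of a uniform permutation), so P[π(i) > i] = (n − i)/n. Summing: Σ_{i=1}^{137} (n − i)/n = (0 + 1 + … + 136)/137 = 137(137 − 1)/(2·137) = (137 − 1)/2.
Hence E[X] = Σ_{i=1}^{137} (137 − i)/137 = 68 ≈ 68.00000.

E[X] = 68 = 68.00000.


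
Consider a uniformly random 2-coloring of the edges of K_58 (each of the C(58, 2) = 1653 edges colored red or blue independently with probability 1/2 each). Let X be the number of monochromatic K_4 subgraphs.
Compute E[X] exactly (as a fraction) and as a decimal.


Let X = Σ_S X_S over the C(58, 4) = 424270 subsets S of size 4, where X_S = 1 if the K_4 on S is monochromatic.
For a fixed S, the K_4 on S has C(4, 2) = 6 edges. P[all 6 edges red] = (1/2)^6, and likewise for blue, so P[monochromatic] = 2·(1/2)^6 = 2^{1 − 6} = 1/32.
By linearity: E[X] = C(58, 4) · 2^{1 − 6} = 424270 · 1/32 = 212135/16.
Numerically: E[X] ≈ 13258.43750.

E[X] = C(58,4)·2^(1−C(4,2)) = 212135/16 ≈ 13258.43750.


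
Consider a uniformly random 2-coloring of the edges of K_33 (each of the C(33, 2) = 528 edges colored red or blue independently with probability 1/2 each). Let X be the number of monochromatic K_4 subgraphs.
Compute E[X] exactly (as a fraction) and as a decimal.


Let X = Σ_S X_S over the C(33, 4) = 40920 subsets S of size 4, where X_S = 1 if the K_4 on S is monochromatic.
For a fixed S, the K_4 on S has C(4, 2) = 6 edges. P[all 6 edges red] = (1/2)^6, and likewise for blue, so P[monochromatic] = 2·(1/2)^6 = 2^{1 − 6} = 1/32.
Summing: E[X] = C(33, 4) · 2^{1 − 6} = 40920 · 1/32 = 5115/4.
Numerically: E[X] ≈ 1278.750.

E[X] = C(33,4)·2^(1−C(4,2)) = 5115/4 ≈ 1278.750.


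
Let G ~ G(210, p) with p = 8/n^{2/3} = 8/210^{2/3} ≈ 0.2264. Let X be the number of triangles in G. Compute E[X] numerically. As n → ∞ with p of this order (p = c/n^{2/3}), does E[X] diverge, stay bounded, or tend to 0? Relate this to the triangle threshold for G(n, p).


Number of potential triangles: C(210, 3) = 1521520.
Each occurs with probability p³ ≈ (0.2264)³ ≈ 1.160998e-02.
By linearity: E[X] = C(210, 3)·p³ ≈ 1521520 · 1.160998e-02 ≈ 17664.8127.
Since α = 2/3 < 1, p = c/n^{2/3} ≫ 1/n is above the triangle threshold p ~ 1/n. Asymptotically E[X] ~ (c³/6)·n^{3(1−α)} = (8³/6)·n^{1} → ∞; triangles are abundant w.h.p.

E[X] ≈ 17664.8127; in regime p = Θ(1/n^{2/3}) E[X] diverges (above the triangle threshold p ~ 1/n).


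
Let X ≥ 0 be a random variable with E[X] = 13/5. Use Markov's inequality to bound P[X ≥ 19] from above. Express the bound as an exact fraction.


μ = E[X] = 13/5, a = 19.
Markov: P[X ≥ 19] ≤ μ/a = (13/5)/19 = 13/95.
Numerically: ≈ 0.137.
(Since a = 19 > μ = 2.600, the bound 13/95 is < 1 and informative.)

P[X ≥ 19] ≤ 13/95 ≈ 0.137.


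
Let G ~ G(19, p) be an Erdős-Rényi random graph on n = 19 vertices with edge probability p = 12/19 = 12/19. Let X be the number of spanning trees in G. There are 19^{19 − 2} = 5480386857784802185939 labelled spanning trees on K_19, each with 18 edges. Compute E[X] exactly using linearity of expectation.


K_19 has 19^{19 − 2} = 5480386857784802185939 labelled spanning trees.
For each such spanning tree H, let X_H = 1 if all 18 edges of H are present in G. Then P[X_H = 1] = p^{18} = (12/19)^{18} = 26623333280885243904/104127350297911241532841.
By linearity of expectation: E[X] = Σ_H E[X_H] = 5480386857784802185939 · p^{18} = 5480386857784802185939 · 26623333280885243904/104127350297911241532841 = 26623333280885243904/19.
Numerically: E[X] ≈ 1.4e+18.

E[X] = 5480386857784802185939 · (12/19)^{18} = 26623333280885243904/19 ≈ 1.4e+18.


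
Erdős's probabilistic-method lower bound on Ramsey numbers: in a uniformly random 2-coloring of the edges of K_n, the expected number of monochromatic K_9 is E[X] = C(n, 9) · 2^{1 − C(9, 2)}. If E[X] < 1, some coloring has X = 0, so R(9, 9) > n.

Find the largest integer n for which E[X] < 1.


We need C(n, 9) · 2^{1 − 36} < 1, i.e. C(n, 9) < 2^{36 − 1} = 34359738368.
Check values of n near the boundary:
  n = 60: C(60, 9) = 14783142660; 14783142660 < 34359738368? YES
  n = 61: C(61, 9) = 17341763505; 17341763505 < 34359738368? YES
  n = 62: C(62, 9) = 20286591270; 20286591270 < 34359738368? YES
  n = 63: C(63, 9) = 23667689815; 23667689815 < 34359738368? YES
  n = 64: C(64, 9) = 27540584512; 27540584512 < 34359738368? YES
  n = 65: C(65, 9) = 31966749880; 31966749880 < 34359738368? YES
  n = 66: C(66, 9) = 37014131440; 37014131440 < 34359738368? NO
  n = 67: C(67, 9) = 42757703560; 42757703560 < 34359738368? NO
  n = 68: C(68, 9) = 49280065120; 49280065120 < 34359738368? NO
The largest n with C(n, 9) < 34359738368 is n = 65 (where E[X] = 3995843735/4294967296 ≈ 0.93035). Hence R(9, 9) > 65, i.e. R(9, 9) ≥ 66.

Largest n = 65; hence R(9, 9) > 65.


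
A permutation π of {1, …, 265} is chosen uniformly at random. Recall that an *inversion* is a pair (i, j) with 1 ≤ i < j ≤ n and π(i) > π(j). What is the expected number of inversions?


Write X = Σ X_I over the C(265, 2) = 34980 pairs i < j, with X_I the indicator of one inversion.
There are 34980 indicators.
For each fixed pair i < j, the values π(i) and π(j) are two distinct elements of {1, …, 265} in uniformly random order; by symmetry P[π(i) > π(j)] = 1/2.
By linearity: E[X] = 34980 · (1/2) = C(265, 2) · (1/2) = 34980/2 = 17490 ≈ 17490.00000.

E[X] = 17490 = 17490.00000.


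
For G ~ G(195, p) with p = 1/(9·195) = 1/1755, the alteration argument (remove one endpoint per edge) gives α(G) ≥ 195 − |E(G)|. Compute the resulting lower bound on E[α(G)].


E[|E(G)|] = C(195, 2)·p = 18915 · (1/1755) = 97/9.
E[α(G)] ≥ n − E[|E(G)|] = 195 − 97/9 = 1658/9.
Numerically: ≈ 184.222222.
(This is only a lower bound; the true E[α(G)] may be larger.)

E[α(G)] ≥ 1658/9 ≈ 184.222222.


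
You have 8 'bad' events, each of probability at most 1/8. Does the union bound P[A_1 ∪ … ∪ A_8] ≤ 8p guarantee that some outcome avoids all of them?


Union bound: P[∪_{i=1}^{8} A_i] ≤ Σ_i P[A_i] ≤ 8·p = 8·(1/8) = 1.
Numerically: 1 ≈ 1.000.
Is 1 < 1? NO.
Since the bound 1 is ≥ 1, the union bound is uninformative here; it does NOT by itself certify existence.

8·p = 1 ≈ 1.000; existence NOT certified by the union bound.


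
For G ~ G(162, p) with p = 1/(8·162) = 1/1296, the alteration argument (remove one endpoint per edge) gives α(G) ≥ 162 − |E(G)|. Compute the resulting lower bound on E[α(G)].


E[|E(G)|] = C(162, 2)·p = 13041 · (1/1296) = 161/16.
E[α(G)] ≥ n − E[|E(G)|] = 162 − 161/16 = 2431/16.
Numerically: ≈ 151.93750.
(This is only a lower bound; the true E[α(G)] may be larger.)

E[α(G)] ≥ 2431/16 ≈ 151.93750.


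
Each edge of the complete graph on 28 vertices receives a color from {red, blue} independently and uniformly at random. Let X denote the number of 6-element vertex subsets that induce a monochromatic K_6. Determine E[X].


Let X = Σ_S X_S over the C(28, 6) = 376740 subsets S of size 6, where X_S = 1 if the K_6 on S is monochromatic.
For a fixed S, the K_6 on S has C(6, 2) = 15 edges. P[all 15 edges red] = (1/2)^15, and likewise for blue, so P[monochromatic] = 2·(1/2)^15 = 2^{1 − 15} = 1/16384.
By linearity of expectation: E[X] = C(28, 6) · 2^{1 − 15} = 376740 · 1/16384 = 94185/4096.
Numerically: E[X] ≈ 22.994385.

E[X] = C(28,6)·2^(1−C(6,2)) = 94185/4096 ≈ 22.994385.


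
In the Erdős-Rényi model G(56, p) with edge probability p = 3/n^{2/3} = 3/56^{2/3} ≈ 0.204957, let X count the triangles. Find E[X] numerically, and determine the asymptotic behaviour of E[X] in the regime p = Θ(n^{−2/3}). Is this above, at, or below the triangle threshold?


Number of potential triangles: C(56, 3) = 27720.
Each occurs with probability p³ ≈ (0.204957)³ ≈ 8.60969388e-03.
By linearity: E[X] = C(56, 3)·p³ ≈ 27720 · 8.60969388e-03 ≈ 238.660714.
Since α = 2/3 < 1, p = c/n^{2/3} ≫ 1/n is above the triangle threshold p ~ 1/n. Asymptotically E[X] ~ (c³/6)·n^{3(1−α)} = (3³/6)·n^{1} → ∞; triangles are abundant w.h.p.

E[X] ≈ 238.660714; in regime p = Θ(1/n^{2/3}) E[X] diverges (above the triangle threshold p ~ 1/n).


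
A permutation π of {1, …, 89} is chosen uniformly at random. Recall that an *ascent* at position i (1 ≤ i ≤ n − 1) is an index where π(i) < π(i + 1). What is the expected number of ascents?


Write X = Σ X_I over i = 1, …, 88, with X_I the indicator of one ascent.
There are 88 indicators.
For each fixed i, the pair (π(i), π(i+1)) is a uniformly random ordered pair of distinct values from {1, …, 89}; by symmetry P[π(i) < π(i+1)] = 1/2.
By linearity: E[X] = 88 · (1/2) = (89 − 1) · (1/2) = 44 ≈ 44.00000.

E[X] = 44 = 44.00000.


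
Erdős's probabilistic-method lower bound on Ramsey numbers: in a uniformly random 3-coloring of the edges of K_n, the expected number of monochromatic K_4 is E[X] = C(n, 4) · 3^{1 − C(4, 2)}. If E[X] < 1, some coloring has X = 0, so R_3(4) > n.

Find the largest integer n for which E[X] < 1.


We need C(n, 4) · 3^{1 − 6} < 1, i.e. C(n, 4) < 3^{6 − 1} = 243.
Check values of n near the boundary:
  n = 8: C(8, 4) = 70; 70 < 243? YES
  n = 9: C(9, 4) = 126; 126 < 243? YES
  n = 10: C(10, 4) = 210; 210 < 243? YES
  n = 11: C(11, 4) = 330; 330 < 243? NO
  n = 12: C(12, 4) = 495; 495 < 243? NO
  n = 13: C(13, 4) = 715; 715 < 243? NO
The largest n with C(n, 4) < 243 is n = 10 (where E[X] = 70/81 ≈ 0.864198). Hence R_3(4) > 10, i.e. R_3(4) ≥ 11.

Largest n = 10; hence R_3(4) > 10.


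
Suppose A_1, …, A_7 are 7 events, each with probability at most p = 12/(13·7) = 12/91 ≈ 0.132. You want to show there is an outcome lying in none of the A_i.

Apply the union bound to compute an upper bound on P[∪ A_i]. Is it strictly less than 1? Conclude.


Union bound: P[∪_{i=1}^{7} A_i] ≤ Σ_i P[A_i] ≤ 7·p = 7·(12/91) = 12/13.
Numerically: 12/13 ≈ 0.923.
Is 12/13 < 1? YES.
Since P[∪ A_i] ≤ 12/13 < 1, the complement has P[∩ A_i^c] ≥ 1 − 12/13 = 1/13 > 0, so some outcome avoids every A_i.

7·p = 12/13 ≈ 0.923; existence CERTIFIED by the union bound.


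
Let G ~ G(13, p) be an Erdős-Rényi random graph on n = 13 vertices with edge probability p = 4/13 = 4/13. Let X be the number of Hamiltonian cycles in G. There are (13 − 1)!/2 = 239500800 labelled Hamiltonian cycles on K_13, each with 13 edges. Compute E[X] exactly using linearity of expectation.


K_13 has (13 − 1)!/2 = 239500800 labelled Hamiltonian cycles.
For each such Hamiltonian cycle H, let X_H = 1 if all 13 edges of H are present in G. Then P[X_H = 1] = p^{13} = (4/13)^{13} = 67108864/302875106592253.
By linearity: E[X] = Σ_H E[X_H] = 239500800 · p^{13} = 239500800 · 67108864/302875106592253 = 16072626615091200/302875106592253.
Numerically: E[X] ≈ 53.1.

E[X] = 239500800 · (4/13)^{13} = 16072626615091200/302875106592253 ≈ 53.1.


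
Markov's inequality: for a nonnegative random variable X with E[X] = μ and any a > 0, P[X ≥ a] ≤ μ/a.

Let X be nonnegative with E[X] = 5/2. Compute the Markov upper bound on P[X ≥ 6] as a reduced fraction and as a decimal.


μ = E[X] = 5/2, a = 6.
Markov: P[X ≥ 6] ≤ μ/a = (5/2)/6 = 5/12.
Numerically: ≈ 0.41667.
(Since a = 6 > μ = 2.50000, the bound 5/12 is < 1 and informative.)

P[X ≥ 6] ≤ 5/12 ≈ 0.41667.


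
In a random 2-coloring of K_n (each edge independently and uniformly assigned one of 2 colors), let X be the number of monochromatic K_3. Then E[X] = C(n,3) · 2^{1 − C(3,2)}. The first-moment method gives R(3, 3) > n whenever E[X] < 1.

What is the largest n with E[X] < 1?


We need C(n, 3) · 2^{1 − 3} < 1, i.e. C(n, 3) < 2^{3 − 1} = 4.
Check values of n near the boundary:
  n = 3: C(3, 3) = 1; 1 < 4? YES
  n = 4: C(4, 3) = 4; 4 < 4? NO
The largest n with C(n, 3) < 4 is n = 3 (where E[X] = 1/4 ≈ 0.25000). Hence R(3, 3) > 3, i.e. R(3, 3) ≥ 4.

Largest n = 3; hence R(3, 3) > 3.


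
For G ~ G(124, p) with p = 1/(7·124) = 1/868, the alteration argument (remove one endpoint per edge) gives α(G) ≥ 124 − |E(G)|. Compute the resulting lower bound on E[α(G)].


E[|E(G)|] = C(124, 2)·p = 7626 · (1/868) = 123/14.
E[α(G)] ≥ n − E[|E(G)|] = 124 − 123/14 = 1613/14.
Numerically: ≈ 115.214.
(This is only a lower bound; the true E[α(G)] may be larger.)

E[α(G)] ≥ 1613/14 ≈ 115.214.


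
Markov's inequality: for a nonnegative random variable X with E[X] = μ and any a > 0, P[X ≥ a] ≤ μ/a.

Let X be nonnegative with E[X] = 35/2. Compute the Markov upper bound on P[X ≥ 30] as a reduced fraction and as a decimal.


μ = E[X] = 35/2, a = 30.
Markov: P[X ≥ 30] ≤ μ/a = (35/2)/30 = 7/12.
Numerically: ≈ 0.583333.
(Since a = 30 > μ = 17.500000, the bound 7/12 is < 1 and informative.)

P[X ≥ 30] ≤ 7/12 ≈ 0.583333.


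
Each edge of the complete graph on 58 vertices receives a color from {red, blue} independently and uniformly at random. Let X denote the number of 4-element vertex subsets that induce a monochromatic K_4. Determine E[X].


Let X = Σ_S X_S over the C(58, 4) = 424270 subsets S of size 4, where X_S = 1 if the K_4 on S is monochromatic.
For a fixed S, the K_4 on S has C(4, 2) = 6 edges. P[all 6 edges red] = (1/2)^6, and likewise for blue, so P[monochromatic] = 2·(1/2)^6 = 2^{1 − 6} = 1/32.
By linearity: E[X] = C(58, 4) · 2^{1 − 6} = 424270 · 1/32 = 212135/16.
Numerically: E[X] ≈ 13258.43750.

E[X] = C(58,4)·2^(1−C(4,2)) = 212135/16 ≈ 13258.43750.


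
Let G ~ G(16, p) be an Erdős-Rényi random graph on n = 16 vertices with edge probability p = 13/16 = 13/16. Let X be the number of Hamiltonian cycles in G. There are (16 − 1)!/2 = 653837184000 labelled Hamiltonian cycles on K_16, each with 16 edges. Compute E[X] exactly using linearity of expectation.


K_16 has (16 − 1)!/2 = 653837184000 labelled Hamiltonian cycles.
For each such Hamiltonian cycle H, let X_H = 1 if all 16 edges of H are present in G. Then P[X_H = 1] = p^{16} = (13/16)^{16} = 665416609183179841/18446744073709551616.
By linearity: E[X] = Σ_H E[X_H] = 653837184000 · p^{16} = 653837184000 · 665416609183179841/18446744073709551616 = 424877072202303561918952875/18014398509481984.
Numerically: E[X] ≈ 2.36e+10.

E[X] = 653837184000 · (13/16)^{16} = 424877072202303561918952875/18014398509481984 ≈ 2.36e+10.


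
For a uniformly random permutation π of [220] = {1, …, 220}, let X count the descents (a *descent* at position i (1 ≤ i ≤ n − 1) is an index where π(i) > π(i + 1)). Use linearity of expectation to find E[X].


Write X = Σ X_I over i = 1, …, 219, with X_I the indicator of one descent.
There are 219 indicators.
For each fixed i, the pair (π(i), π(i+1)) is a uniformly random ordered pair of distinct values from {1, …, 220}; by symmetry P[π(i) > π(i+1)] = 1/2.
By linearity: E[X] = 219 · (1/2) = (220 − 1) · (1/2) = 219/2 ≈ 109.500000.

E[X] = 219/2 = 109.500000.


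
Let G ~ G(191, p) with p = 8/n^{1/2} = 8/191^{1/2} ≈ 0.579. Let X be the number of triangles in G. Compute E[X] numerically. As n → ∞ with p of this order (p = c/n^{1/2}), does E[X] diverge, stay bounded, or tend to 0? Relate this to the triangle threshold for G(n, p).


Number of potential triangles: C(191, 3) = 1143135.
Each occurs with probability p³ ≈ (0.579)³ ≈ 1.93963e-01.
By linearity: E[X] = C(191, 3)·p³ ≈ 1143135 · 1.93963e-01 ≈ 221726.413.
Since α = 1/2 < 1, p = c/n^{1/2} ≫ 1/n is above the triangle threshold p ~ 1/n. Asymptotically E[X] ~ (c³/6)·n^{3(1−α)} = (8³/6)·n^{1.5} → ∞; triangles are abundant w.h.p.

E[X] ≈ 221726.413; in regime p = Θ(1/n^{1/2}) E[X] diverges (above the triangle threshold p ~ 1/n).


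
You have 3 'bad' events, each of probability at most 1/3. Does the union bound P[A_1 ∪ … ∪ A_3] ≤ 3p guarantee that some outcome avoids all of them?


Union bound: P[∪_{i=1}^{3} A_i] ≤ Σ_i P[A_i] ≤ 3·p = 3·(1/3) = 1.
Numerically: 1 ≈ 1.0000.
Is 1 < 1? NO.
Since the bound 1 is ≥ 1, the union bound is uninformative here; it does NOT by itself certify existence.

3·p = 1 ≈ 1.0000; existence NOT certified by the union bound.


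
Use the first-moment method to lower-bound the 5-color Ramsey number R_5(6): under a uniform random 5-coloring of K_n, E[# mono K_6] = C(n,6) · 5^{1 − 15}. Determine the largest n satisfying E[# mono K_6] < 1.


We need C(n, 6) · 5^{1 − 15} < 1, i.e. C(n, 6) < 5^{15 − 1} = 6103515625.
Check values of n near the boundary:
  n = 129: C(129, 6) = 5688177600; 5688177600 < 6103515625? YES
  n = 130: C(130, 6) = 5963412000; 5963412000 < 6103515625? YES
  n = 131: C(131, 6) = 6249655776; 6249655776 < 6103515625? NO
  n = 132: C(132, 6) = 6547258432; 6547258432 < 6103515625? NO
The largest n with C(n, 6) < 6103515625 is n = 130 (where E[X] = 47707296/48828125 ≈ 0.9770454). Hence R_5(6) > 130, i.e. R_5(6) ≥ 131.

Largest n = 130; hence R_5(6) > 130.


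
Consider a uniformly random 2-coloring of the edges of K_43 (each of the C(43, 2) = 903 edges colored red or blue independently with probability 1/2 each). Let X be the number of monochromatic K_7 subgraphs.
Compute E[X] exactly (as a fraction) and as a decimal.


Let X = Σ_S X_S over the C(43, 7) = 32224114 subsets S of size 7, where X_S = 1 if the K_7 on S is monochromatic.
For a fixed S, the K_7 on S has C(7, 2) = 21 edges. P[all 21 edges red] = (1/2)^21, and likewise for blue, so P[monochromatic] = 2·(1/2)^21 = 2^{1 − 21} = 1/1048576.
By linearity of expectation: E[X] = C(43, 7) · 2^{1 − 21} = 32224114 · 1/1048576 = 16112057/524288.
Numerically: E[X] ≈ 30.731.

E[X] = C(43,7)·2^(1−C(7,2)) = 16112057/524288 ≈ 30.731.


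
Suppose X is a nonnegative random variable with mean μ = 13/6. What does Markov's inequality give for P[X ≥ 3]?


μ = E[X] = 13/6, a = 3.
Markov: P[X ≥ 3] ≤ μ/a = (13/6)/3 = 13/18.
Numerically: ≈ 0.722222.
(Since a = 3 > μ = 2.166667, the bound 13/18 is < 1 and informative.)

P[X ≥ 3] ≤ 13/18 ≈ 0.722222.


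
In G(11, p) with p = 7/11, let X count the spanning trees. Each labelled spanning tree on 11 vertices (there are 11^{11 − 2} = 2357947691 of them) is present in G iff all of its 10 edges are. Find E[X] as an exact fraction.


K_11 has 11^{11 − 2} = 2357947691 labelled spanning trees.
For each such spanning tree H, let X_H = 1 if all 10 edges of H are present in G. Then P[X_H = 1] = p^{10} = (7/11)^{10} = 282475249/25937424601.
By linearity of expectation: E[X] = Σ_H E[X_H] = 2357947691 · p^{10} = 2357947691 · 282475249/25937424601 = 282475249/11.
Numerically: E[X] ≈ 2.56796e+07.

E[X] = 2357947691 · (7/11)^{10} = 282475249/11 ≈ 2.56796e+07.
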